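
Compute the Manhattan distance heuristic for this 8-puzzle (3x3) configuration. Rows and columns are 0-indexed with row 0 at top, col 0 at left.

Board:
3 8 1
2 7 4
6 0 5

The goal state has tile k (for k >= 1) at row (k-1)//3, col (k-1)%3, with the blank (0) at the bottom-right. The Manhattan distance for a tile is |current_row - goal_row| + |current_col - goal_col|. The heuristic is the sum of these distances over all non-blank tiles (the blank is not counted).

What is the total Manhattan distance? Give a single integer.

Answer: 17

Derivation:
Tile 3: at (0,0), goal (0,2), distance |0-0|+|0-2| = 2
Tile 8: at (0,1), goal (2,1), distance |0-2|+|1-1| = 2
Tile 1: at (0,2), goal (0,0), distance |0-0|+|2-0| = 2
Tile 2: at (1,0), goal (0,1), distance |1-0|+|0-1| = 2
Tile 7: at (1,1), goal (2,0), distance |1-2|+|1-0| = 2
Tile 4: at (1,2), goal (1,0), distance |1-1|+|2-0| = 2
Tile 6: at (2,0), goal (1,2), distance |2-1|+|0-2| = 3
Tile 5: at (2,2), goal (1,1), distance |2-1|+|2-1| = 2
Sum: 2 + 2 + 2 + 2 + 2 + 2 + 3 + 2 = 17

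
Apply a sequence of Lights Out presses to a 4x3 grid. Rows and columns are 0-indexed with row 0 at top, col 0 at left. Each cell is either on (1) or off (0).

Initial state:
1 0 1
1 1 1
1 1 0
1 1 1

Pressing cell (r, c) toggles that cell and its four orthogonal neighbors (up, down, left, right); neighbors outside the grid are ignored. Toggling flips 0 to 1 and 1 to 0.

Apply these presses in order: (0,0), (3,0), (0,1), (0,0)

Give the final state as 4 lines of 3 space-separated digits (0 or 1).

After press 1 at (0,0):
0 1 1
0 1 1
1 1 0
1 1 1

After press 2 at (3,0):
0 1 1
0 1 1
0 1 0
0 0 1

After press 3 at (0,1):
1 0 0
0 0 1
0 1 0
0 0 1

After press 4 at (0,0):
0 1 0
1 0 1
0 1 0
0 0 1

Answer: 0 1 0
1 0 1
0 1 0
0 0 1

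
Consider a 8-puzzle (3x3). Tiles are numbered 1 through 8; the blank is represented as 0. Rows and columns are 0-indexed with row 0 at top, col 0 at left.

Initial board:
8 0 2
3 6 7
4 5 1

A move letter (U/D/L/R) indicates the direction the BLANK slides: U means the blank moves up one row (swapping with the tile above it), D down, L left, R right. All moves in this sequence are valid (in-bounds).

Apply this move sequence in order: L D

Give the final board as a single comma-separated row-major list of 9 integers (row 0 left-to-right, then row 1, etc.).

After move 1 (L):
0 8 2
3 6 7
4 5 1

After move 2 (D):
3 8 2
0 6 7
4 5 1

Answer: 3, 8, 2, 0, 6, 7, 4, 5, 1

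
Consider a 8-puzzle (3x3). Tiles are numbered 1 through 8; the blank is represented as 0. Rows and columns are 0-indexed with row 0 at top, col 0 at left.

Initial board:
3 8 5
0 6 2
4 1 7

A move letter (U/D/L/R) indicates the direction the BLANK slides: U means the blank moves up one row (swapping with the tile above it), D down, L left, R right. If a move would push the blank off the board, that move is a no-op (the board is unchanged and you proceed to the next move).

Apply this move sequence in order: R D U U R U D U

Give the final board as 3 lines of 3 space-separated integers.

Answer: 3 5 0
6 8 2
4 1 7

Derivation:
After move 1 (R):
3 8 5
6 0 2
4 1 7

After move 2 (D):
3 8 5
6 1 2
4 0 7

After move 3 (U):
3 8 5
6 0 2
4 1 7

After move 4 (U):
3 0 5
6 8 2
4 1 7

After move 5 (R):
3 5 0
6 8 2
4 1 7

After move 6 (U):
3 5 0
6 8 2
4 1 7

After move 7 (D):
3 5 2
6 8 0
4 1 7

After move 8 (U):
3 5 0
6 8 2
4 1 7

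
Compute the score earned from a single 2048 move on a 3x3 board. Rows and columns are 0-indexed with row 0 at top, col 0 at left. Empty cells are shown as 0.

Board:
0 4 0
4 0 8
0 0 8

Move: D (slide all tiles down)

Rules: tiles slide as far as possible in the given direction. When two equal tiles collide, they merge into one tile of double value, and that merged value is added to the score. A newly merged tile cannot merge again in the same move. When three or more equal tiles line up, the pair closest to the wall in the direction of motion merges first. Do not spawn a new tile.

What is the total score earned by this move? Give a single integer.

Slide down:
col 0: [0, 4, 0] -> [0, 0, 4]  score +0 (running 0)
col 1: [4, 0, 0] -> [0, 0, 4]  score +0 (running 0)
col 2: [0, 8, 8] -> [0, 0, 16]  score +16 (running 16)
Board after move:
 0  0  0
 0  0  0
 4  4 16

Answer: 16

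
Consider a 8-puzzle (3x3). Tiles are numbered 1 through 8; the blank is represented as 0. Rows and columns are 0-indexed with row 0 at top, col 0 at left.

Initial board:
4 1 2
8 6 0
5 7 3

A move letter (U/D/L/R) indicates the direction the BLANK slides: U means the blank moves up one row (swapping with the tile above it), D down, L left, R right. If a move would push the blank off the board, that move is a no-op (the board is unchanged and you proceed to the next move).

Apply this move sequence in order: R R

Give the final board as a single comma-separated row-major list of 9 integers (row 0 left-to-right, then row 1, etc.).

Answer: 4, 1, 2, 8, 6, 0, 5, 7, 3

Derivation:
After move 1 (R):
4 1 2
8 6 0
5 7 3

After move 2 (R):
4 1 2
8 6 0
5 7 3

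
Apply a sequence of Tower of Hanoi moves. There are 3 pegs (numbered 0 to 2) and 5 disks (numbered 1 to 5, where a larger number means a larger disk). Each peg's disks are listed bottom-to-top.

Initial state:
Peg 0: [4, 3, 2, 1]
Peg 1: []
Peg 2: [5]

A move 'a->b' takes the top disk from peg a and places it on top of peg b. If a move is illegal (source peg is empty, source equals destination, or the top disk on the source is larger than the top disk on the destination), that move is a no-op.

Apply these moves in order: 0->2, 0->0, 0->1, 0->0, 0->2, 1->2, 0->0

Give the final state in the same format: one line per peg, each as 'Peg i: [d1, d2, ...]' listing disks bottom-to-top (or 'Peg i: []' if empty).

Answer: Peg 0: [4, 3]
Peg 1: [2]
Peg 2: [5, 1]

Derivation:
After move 1 (0->2):
Peg 0: [4, 3, 2]
Peg 1: []
Peg 2: [5, 1]

After move 2 (0->0):
Peg 0: [4, 3, 2]
Peg 1: []
Peg 2: [5, 1]

After move 3 (0->1):
Peg 0: [4, 3]
Peg 1: [2]
Peg 2: [5, 1]

After move 4 (0->0):
Peg 0: [4, 3]
Peg 1: [2]
Peg 2: [5, 1]

After move 5 (0->2):
Peg 0: [4, 3]
Peg 1: [2]
Peg 2: [5, 1]

After move 6 (1->2):
Peg 0: [4, 3]
Peg 1: [2]
Peg 2: [5, 1]

After move 7 (0->0):
Peg 0: [4, 3]
Peg 1: [2]
Peg 2: [5, 1]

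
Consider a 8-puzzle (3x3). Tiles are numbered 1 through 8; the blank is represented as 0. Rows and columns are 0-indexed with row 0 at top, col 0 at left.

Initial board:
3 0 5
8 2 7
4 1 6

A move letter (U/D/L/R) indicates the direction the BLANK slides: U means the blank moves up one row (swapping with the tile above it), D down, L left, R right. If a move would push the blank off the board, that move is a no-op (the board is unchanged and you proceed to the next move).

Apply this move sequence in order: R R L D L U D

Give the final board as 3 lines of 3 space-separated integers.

After move 1 (R):
3 5 0
8 2 7
4 1 6

After move 2 (R):
3 5 0
8 2 7
4 1 6

After move 3 (L):
3 0 5
8 2 7
4 1 6

After move 4 (D):
3 2 5
8 0 7
4 1 6

After move 5 (L):
3 2 5
0 8 7
4 1 6

After move 6 (U):
0 2 5
3 8 7
4 1 6

After move 7 (D):
3 2 5
0 8 7
4 1 6

Answer: 3 2 5
0 8 7
4 1 6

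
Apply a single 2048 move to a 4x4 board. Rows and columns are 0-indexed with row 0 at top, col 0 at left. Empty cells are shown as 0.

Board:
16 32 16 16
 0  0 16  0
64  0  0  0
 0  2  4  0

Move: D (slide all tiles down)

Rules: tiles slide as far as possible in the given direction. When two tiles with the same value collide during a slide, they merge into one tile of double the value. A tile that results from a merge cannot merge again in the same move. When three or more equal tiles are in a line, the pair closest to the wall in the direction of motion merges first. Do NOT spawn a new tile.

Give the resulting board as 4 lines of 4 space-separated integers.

Answer:  0  0  0  0
 0  0  0  0
16 32 32  0
64  2  4 16

Derivation:
Slide down:
col 0: [16, 0, 64, 0] -> [0, 0, 16, 64]
col 1: [32, 0, 0, 2] -> [0, 0, 32, 2]
col 2: [16, 16, 0, 4] -> [0, 0, 32, 4]
col 3: [16, 0, 0, 0] -> [0, 0, 0, 16]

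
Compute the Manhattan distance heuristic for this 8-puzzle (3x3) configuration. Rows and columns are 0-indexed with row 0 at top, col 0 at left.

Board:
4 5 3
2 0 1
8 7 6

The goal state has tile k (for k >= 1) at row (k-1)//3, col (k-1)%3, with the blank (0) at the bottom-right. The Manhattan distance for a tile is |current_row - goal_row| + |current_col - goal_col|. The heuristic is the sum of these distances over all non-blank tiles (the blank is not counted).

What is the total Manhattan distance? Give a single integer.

Answer: 10

Derivation:
Tile 4: (0,0)->(1,0) = 1
Tile 5: (0,1)->(1,1) = 1
Tile 3: (0,2)->(0,2) = 0
Tile 2: (1,0)->(0,1) = 2
Tile 1: (1,2)->(0,0) = 3
Tile 8: (2,0)->(2,1) = 1
Tile 7: (2,1)->(2,0) = 1
Tile 6: (2,2)->(1,2) = 1
Sum: 1 + 1 + 0 + 2 + 3 + 1 + 1 + 1 = 10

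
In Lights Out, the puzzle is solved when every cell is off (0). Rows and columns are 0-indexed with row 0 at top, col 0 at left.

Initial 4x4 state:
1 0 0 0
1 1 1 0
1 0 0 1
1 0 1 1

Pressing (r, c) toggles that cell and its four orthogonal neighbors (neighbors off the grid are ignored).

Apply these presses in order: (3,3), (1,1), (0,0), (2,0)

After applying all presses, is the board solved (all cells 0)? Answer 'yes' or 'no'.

Answer: yes

Derivation:
After press 1 at (3,3):
1 0 0 0
1 1 1 0
1 0 0 0
1 0 0 0

After press 2 at (1,1):
1 1 0 0
0 0 0 0
1 1 0 0
1 0 0 0

After press 3 at (0,0):
0 0 0 0
1 0 0 0
1 1 0 0
1 0 0 0

After press 4 at (2,0):
0 0 0 0
0 0 0 0
0 0 0 0
0 0 0 0

Lights still on: 0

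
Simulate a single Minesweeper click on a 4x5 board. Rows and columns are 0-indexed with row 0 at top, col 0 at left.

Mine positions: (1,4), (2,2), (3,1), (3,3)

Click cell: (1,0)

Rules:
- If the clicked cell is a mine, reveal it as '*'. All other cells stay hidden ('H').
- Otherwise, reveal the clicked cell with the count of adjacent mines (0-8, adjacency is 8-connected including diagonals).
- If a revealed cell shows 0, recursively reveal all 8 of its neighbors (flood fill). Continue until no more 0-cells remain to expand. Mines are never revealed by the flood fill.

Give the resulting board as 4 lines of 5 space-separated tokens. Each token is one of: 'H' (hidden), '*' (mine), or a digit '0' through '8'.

0 0 0 1 H
0 1 1 2 H
1 2 H H H
H H H H H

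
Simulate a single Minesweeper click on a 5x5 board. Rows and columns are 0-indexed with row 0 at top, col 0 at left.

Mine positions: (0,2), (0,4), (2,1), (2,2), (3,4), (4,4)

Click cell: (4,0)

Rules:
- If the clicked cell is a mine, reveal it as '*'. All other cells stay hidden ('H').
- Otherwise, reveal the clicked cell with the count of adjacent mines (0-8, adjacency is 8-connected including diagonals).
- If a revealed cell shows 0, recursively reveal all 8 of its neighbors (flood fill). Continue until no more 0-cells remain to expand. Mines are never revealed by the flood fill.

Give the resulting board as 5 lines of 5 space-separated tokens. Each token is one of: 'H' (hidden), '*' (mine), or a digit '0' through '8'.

H H H H H
H H H H H
H H H H H
1 2 2 3 H
0 0 0 2 H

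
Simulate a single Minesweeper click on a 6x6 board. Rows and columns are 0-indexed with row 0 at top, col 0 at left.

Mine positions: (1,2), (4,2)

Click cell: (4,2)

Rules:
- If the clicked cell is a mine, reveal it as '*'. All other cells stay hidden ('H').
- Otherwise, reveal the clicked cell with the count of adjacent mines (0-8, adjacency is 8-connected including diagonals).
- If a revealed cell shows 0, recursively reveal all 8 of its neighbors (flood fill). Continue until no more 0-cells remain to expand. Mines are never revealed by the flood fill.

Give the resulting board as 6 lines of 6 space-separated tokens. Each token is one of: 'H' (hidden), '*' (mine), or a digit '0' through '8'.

H H H H H H
H H H H H H
H H H H H H
H H H H H H
H H * H H H
H H H H H H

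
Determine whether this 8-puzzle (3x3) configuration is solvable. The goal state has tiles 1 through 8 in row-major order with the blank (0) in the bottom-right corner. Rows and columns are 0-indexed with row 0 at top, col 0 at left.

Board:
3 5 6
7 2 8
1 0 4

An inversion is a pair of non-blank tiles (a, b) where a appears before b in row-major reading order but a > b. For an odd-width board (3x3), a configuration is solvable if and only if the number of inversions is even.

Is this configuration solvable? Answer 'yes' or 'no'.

Answer: yes

Derivation:
Inversions (pairs i<j in row-major order where tile[i] > tile[j] > 0): 14
14 is even, so the puzzle is solvable.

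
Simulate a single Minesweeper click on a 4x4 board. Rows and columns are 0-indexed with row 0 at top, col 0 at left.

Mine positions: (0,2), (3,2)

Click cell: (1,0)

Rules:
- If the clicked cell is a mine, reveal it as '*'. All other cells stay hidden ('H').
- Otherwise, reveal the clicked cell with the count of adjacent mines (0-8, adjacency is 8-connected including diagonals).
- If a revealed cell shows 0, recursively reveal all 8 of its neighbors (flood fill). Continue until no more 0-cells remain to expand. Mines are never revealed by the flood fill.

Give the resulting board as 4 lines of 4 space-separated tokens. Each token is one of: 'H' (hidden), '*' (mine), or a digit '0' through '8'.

0 1 H H
0 1 H H
0 1 H H
0 1 H H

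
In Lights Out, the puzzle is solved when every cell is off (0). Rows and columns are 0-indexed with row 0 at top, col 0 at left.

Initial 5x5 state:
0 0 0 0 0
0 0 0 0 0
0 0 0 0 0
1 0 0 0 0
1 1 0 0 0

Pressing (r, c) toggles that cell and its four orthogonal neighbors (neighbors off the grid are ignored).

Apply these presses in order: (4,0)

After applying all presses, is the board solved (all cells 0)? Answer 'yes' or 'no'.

Answer: yes

Derivation:
After press 1 at (4,0):
0 0 0 0 0
0 0 0 0 0
0 0 0 0 0
0 0 0 0 0
0 0 0 0 0

Lights still on: 0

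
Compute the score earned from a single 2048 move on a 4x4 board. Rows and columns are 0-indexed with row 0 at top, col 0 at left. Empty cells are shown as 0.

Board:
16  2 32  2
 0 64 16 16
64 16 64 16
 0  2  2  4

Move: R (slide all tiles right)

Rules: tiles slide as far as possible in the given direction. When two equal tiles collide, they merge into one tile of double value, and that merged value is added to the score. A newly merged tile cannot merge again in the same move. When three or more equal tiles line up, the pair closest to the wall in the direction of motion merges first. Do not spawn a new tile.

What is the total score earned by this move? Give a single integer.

Slide right:
row 0: [16, 2, 32, 2] -> [16, 2, 32, 2]  score +0 (running 0)
row 1: [0, 64, 16, 16] -> [0, 0, 64, 32]  score +32 (running 32)
row 2: [64, 16, 64, 16] -> [64, 16, 64, 16]  score +0 (running 32)
row 3: [0, 2, 2, 4] -> [0, 0, 4, 4]  score +4 (running 36)
Board after move:
16  2 32  2
 0  0 64 32
64 16 64 16
 0  0  4  4

Answer: 36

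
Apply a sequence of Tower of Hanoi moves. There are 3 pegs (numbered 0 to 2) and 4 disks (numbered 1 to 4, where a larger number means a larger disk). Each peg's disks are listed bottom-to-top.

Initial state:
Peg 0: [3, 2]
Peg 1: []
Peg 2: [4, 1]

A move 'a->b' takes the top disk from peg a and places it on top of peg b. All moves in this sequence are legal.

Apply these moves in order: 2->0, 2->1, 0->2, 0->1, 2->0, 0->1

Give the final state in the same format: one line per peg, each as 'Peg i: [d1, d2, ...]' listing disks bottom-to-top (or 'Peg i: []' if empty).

Answer: Peg 0: [3]
Peg 1: [4, 2, 1]
Peg 2: []

Derivation:
After move 1 (2->0):
Peg 0: [3, 2, 1]
Peg 1: []
Peg 2: [4]

After move 2 (2->1):
Peg 0: [3, 2, 1]
Peg 1: [4]
Peg 2: []

After move 3 (0->2):
Peg 0: [3, 2]
Peg 1: [4]
Peg 2: [1]

After move 4 (0->1):
Peg 0: [3]
Peg 1: [4, 2]
Peg 2: [1]

After move 5 (2->0):
Peg 0: [3, 1]
Peg 1: [4, 2]
Peg 2: []

After move 6 (0->1):
Peg 0: [3]
Peg 1: [4, 2, 1]
Peg 2: []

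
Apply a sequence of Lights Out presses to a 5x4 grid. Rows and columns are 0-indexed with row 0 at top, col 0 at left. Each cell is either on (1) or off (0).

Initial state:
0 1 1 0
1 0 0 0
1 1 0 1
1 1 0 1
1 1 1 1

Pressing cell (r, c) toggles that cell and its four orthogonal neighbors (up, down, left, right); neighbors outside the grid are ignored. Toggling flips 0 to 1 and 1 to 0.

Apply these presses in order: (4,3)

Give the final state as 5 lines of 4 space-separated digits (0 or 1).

Answer: 0 1 1 0
1 0 0 0
1 1 0 1
1 1 0 0
1 1 0 0

Derivation:
After press 1 at (4,3):
0 1 1 0
1 0 0 0
1 1 0 1
1 1 0 0
1 1 0 0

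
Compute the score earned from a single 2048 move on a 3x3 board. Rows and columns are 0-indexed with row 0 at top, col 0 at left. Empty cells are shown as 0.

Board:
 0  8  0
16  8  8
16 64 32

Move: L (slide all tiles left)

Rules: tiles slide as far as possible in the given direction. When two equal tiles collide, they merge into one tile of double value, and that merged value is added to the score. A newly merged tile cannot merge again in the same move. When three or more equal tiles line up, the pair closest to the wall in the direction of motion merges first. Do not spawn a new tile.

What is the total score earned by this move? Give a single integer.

Slide left:
row 0: [0, 8, 0] -> [8, 0, 0]  score +0 (running 0)
row 1: [16, 8, 8] -> [16, 16, 0]  score +16 (running 16)
row 2: [16, 64, 32] -> [16, 64, 32]  score +0 (running 16)
Board after move:
 8  0  0
16 16  0
16 64 32

Answer: 16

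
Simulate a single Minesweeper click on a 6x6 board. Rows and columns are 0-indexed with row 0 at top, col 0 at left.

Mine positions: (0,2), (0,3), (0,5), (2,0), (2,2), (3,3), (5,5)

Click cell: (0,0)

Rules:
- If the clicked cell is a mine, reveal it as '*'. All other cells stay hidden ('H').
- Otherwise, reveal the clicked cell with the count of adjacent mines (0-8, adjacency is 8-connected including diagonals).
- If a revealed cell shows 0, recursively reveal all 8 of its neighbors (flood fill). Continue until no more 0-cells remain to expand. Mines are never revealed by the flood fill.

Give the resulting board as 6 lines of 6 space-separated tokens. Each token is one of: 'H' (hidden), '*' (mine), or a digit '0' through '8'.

0 1 H H H H
1 3 H H H H
H H H H H H
H H H H H H
H H H H H H
H H H H H H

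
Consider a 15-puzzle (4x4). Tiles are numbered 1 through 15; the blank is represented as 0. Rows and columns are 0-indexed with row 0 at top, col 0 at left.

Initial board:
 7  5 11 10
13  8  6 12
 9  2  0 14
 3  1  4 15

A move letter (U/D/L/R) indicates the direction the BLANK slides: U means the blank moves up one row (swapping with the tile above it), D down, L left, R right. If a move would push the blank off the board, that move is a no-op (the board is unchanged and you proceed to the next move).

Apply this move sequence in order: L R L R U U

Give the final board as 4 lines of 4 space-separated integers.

After move 1 (L):
 7  5 11 10
13  8  6 12
 9  0  2 14
 3  1  4 15

After move 2 (R):
 7  5 11 10
13  8  6 12
 9  2  0 14
 3  1  4 15

After move 3 (L):
 7  5 11 10
13  8  6 12
 9  0  2 14
 3  1  4 15

After move 4 (R):
 7  5 11 10
13  8  6 12
 9  2  0 14
 3  1  4 15

After move 5 (U):
 7  5 11 10
13  8  0 12
 9  2  6 14
 3  1  4 15

After move 6 (U):
 7  5  0 10
13  8 11 12
 9  2  6 14
 3  1  4 15

Answer:  7  5  0 10
13  8 11 12
 9  2  6 14
 3  1  4 15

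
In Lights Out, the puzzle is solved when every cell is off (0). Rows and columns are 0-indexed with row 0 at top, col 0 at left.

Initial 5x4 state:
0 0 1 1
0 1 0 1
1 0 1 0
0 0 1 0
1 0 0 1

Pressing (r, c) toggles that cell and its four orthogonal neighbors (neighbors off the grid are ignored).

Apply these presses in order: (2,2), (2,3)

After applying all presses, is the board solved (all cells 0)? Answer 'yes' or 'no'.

Answer: no

Derivation:
After press 1 at (2,2):
0 0 1 1
0 1 1 1
1 1 0 1
0 0 0 0
1 0 0 1

After press 2 at (2,3):
0 0 1 1
0 1 1 0
1 1 1 0
0 0 0 1
1 0 0 1

Lights still on: 10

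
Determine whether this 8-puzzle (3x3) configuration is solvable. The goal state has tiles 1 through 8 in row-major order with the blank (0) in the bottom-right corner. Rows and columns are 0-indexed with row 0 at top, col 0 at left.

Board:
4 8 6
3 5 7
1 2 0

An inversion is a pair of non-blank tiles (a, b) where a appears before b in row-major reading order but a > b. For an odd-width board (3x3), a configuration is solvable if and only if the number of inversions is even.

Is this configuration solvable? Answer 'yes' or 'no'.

Answer: no

Derivation:
Inversions (pairs i<j in row-major order where tile[i] > tile[j] > 0): 19
19 is odd, so the puzzle is not solvable.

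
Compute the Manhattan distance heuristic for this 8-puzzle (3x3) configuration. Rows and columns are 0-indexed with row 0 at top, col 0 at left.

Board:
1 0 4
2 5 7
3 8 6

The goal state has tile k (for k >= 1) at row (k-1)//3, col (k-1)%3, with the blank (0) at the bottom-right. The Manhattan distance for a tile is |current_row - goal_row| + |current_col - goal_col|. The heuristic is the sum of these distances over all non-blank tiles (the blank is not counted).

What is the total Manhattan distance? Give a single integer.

Answer: 13

Derivation:
Tile 1: at (0,0), goal (0,0), distance |0-0|+|0-0| = 0
Tile 4: at (0,2), goal (1,0), distance |0-1|+|2-0| = 3
Tile 2: at (1,0), goal (0,1), distance |1-0|+|0-1| = 2
Tile 5: at (1,1), goal (1,1), distance |1-1|+|1-1| = 0
Tile 7: at (1,2), goal (2,0), distance |1-2|+|2-0| = 3
Tile 3: at (2,0), goal (0,2), distance |2-0|+|0-2| = 4
Tile 8: at (2,1), goal (2,1), distance |2-2|+|1-1| = 0
Tile 6: at (2,2), goal (1,2), distance |2-1|+|2-2| = 1
Sum: 0 + 3 + 2 + 0 + 3 + 4 + 0 + 1 = 13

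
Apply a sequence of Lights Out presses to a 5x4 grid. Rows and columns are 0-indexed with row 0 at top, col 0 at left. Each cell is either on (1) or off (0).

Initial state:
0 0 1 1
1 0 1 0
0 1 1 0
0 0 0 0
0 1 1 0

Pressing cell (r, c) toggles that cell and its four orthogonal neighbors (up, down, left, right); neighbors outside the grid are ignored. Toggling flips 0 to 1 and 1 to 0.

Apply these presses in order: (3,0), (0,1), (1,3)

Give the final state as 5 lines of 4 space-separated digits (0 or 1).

After press 1 at (3,0):
0 0 1 1
1 0 1 0
1 1 1 0
1 1 0 0
1 1 1 0

After press 2 at (0,1):
1 1 0 1
1 1 1 0
1 1 1 0
1 1 0 0
1 1 1 0

After press 3 at (1,3):
1 1 0 0
1 1 0 1
1 1 1 1
1 1 0 0
1 1 1 0

Answer: 1 1 0 0
1 1 0 1
1 1 1 1
1 1 0 0
1 1 1 0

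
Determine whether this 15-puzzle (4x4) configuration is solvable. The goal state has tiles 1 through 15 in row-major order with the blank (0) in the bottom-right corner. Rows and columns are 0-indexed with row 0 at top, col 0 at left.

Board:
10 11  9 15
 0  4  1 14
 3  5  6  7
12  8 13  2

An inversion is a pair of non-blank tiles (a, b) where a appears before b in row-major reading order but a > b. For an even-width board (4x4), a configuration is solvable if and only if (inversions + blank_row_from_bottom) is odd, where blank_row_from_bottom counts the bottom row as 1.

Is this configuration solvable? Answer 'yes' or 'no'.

Inversions: 56
Blank is in row 1 (0-indexed from top), which is row 3 counting from the bottom (bottom = 1).
56 + 3 = 59, which is odd, so the puzzle is solvable.

Answer: yes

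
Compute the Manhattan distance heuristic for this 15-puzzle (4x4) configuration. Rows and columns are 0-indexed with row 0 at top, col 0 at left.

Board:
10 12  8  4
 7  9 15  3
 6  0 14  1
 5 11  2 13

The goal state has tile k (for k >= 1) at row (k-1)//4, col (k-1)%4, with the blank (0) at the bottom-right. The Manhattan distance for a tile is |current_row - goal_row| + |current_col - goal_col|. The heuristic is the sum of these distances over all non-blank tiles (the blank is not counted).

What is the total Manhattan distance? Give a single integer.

Tile 10: (0,0)->(2,1) = 3
Tile 12: (0,1)->(2,3) = 4
Tile 8: (0,2)->(1,3) = 2
Tile 4: (0,3)->(0,3) = 0
Tile 7: (1,0)->(1,2) = 2
Tile 9: (1,1)->(2,0) = 2
Tile 15: (1,2)->(3,2) = 2
Tile 3: (1,3)->(0,2) = 2
Tile 6: (2,0)->(1,1) = 2
Tile 14: (2,2)->(3,1) = 2
Tile 1: (2,3)->(0,0) = 5
Tile 5: (3,0)->(1,0) = 2
Tile 11: (3,1)->(2,2) = 2
Tile 2: (3,2)->(0,1) = 4
Tile 13: (3,3)->(3,0) = 3
Sum: 3 + 4 + 2 + 0 + 2 + 2 + 2 + 2 + 2 + 2 + 5 + 2 + 2 + 4 + 3 = 37

Answer: 37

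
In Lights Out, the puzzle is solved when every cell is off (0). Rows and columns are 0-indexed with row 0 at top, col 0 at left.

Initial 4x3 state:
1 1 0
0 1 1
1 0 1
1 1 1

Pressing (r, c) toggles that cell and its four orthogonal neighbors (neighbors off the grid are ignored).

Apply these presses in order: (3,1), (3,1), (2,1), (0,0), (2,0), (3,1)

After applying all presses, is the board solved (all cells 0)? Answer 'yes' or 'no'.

After press 1 at (3,1):
1 1 0
0 1 1
1 1 1
0 0 0

After press 2 at (3,1):
1 1 0
0 1 1
1 0 1
1 1 1

After press 3 at (2,1):
1 1 0
0 0 1
0 1 0
1 0 1

After press 4 at (0,0):
0 0 0
1 0 1
0 1 0
1 0 1

After press 5 at (2,0):
0 0 0
0 0 1
1 0 0
0 0 1

After press 6 at (3,1):
0 0 0
0 0 1
1 1 0
1 1 0

Lights still on: 5

Answer: no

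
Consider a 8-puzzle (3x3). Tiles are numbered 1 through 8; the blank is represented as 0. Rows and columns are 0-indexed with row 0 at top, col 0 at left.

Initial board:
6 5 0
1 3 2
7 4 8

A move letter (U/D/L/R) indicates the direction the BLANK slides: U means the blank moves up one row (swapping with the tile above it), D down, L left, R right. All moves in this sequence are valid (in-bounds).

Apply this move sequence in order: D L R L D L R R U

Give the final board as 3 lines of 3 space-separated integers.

Answer: 6 5 2
1 4 0
7 8 3

Derivation:
After move 1 (D):
6 5 2
1 3 0
7 4 8

After move 2 (L):
6 5 2
1 0 3
7 4 8

After move 3 (R):
6 5 2
1 3 0
7 4 8

After move 4 (L):
6 5 2
1 0 3
7 4 8

After move 5 (D):
6 5 2
1 4 3
7 0 8

After move 6 (L):
6 5 2
1 4 3
0 7 8

After move 7 (R):
6 5 2
1 4 3
7 0 8

After move 8 (R):
6 5 2
1 4 3
7 8 0

After move 9 (U):
6 5 2
1 4 0
7 8 3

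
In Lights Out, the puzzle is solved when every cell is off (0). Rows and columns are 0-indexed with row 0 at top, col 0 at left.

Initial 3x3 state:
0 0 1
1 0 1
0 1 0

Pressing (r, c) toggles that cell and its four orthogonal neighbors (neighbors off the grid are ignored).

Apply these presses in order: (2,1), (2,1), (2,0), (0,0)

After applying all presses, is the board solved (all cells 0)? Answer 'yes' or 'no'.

Answer: no

Derivation:
After press 1 at (2,1):
0 0 1
1 1 1
1 0 1

After press 2 at (2,1):
0 0 1
1 0 1
0 1 0

After press 3 at (2,0):
0 0 1
0 0 1
1 0 0

After press 4 at (0,0):
1 1 1
1 0 1
1 0 0

Lights still on: 6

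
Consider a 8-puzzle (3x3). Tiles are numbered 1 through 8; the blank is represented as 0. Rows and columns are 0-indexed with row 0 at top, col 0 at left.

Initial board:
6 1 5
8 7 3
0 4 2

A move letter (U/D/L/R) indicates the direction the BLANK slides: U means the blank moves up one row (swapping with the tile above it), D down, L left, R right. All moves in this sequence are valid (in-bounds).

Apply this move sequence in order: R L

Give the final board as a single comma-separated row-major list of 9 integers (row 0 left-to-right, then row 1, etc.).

After move 1 (R):
6 1 5
8 7 3
4 0 2

After move 2 (L):
6 1 5
8 7 3
0 4 2

Answer: 6, 1, 5, 8, 7, 3, 0, 4, 2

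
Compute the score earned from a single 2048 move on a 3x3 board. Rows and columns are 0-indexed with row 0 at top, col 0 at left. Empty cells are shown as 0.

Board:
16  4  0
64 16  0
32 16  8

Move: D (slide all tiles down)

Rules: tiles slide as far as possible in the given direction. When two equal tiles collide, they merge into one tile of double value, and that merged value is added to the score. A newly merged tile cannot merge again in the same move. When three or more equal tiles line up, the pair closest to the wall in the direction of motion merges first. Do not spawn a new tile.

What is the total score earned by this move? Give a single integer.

Answer: 32

Derivation:
Slide down:
col 0: [16, 64, 32] -> [16, 64, 32]  score +0 (running 0)
col 1: [4, 16, 16] -> [0, 4, 32]  score +32 (running 32)
col 2: [0, 0, 8] -> [0, 0, 8]  score +0 (running 32)
Board after move:
16  0  0
64  4  0
32 32  8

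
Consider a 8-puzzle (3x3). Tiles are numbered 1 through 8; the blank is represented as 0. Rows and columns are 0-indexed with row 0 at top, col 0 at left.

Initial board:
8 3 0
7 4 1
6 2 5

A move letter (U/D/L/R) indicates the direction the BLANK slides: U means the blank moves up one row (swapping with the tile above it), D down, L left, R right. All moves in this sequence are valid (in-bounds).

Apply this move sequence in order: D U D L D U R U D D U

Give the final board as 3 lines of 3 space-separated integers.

After move 1 (D):
8 3 1
7 4 0
6 2 5

After move 2 (U):
8 3 0
7 4 1
6 2 5

After move 3 (D):
8 3 1
7 4 0
6 2 5

After move 4 (L):
8 3 1
7 0 4
6 2 5

After move 5 (D):
8 3 1
7 2 4
6 0 5

After move 6 (U):
8 3 1
7 0 4
6 2 5

After move 7 (R):
8 3 1
7 4 0
6 2 5

After move 8 (U):
8 3 0
7 4 1
6 2 5

After move 9 (D):
8 3 1
7 4 0
6 2 5

After move 10 (D):
8 3 1
7 4 5
6 2 0

After move 11 (U):
8 3 1
7 4 0
6 2 5

Answer: 8 3 1
7 4 0
6 2 5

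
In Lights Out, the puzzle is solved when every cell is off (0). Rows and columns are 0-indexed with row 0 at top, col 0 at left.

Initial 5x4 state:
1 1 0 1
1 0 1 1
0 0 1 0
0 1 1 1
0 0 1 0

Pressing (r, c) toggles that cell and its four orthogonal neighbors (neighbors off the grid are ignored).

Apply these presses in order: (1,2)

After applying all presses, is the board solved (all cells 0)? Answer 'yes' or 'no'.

After press 1 at (1,2):
1 1 1 1
1 1 0 0
0 0 0 0
0 1 1 1
0 0 1 0

Lights still on: 10

Answer: no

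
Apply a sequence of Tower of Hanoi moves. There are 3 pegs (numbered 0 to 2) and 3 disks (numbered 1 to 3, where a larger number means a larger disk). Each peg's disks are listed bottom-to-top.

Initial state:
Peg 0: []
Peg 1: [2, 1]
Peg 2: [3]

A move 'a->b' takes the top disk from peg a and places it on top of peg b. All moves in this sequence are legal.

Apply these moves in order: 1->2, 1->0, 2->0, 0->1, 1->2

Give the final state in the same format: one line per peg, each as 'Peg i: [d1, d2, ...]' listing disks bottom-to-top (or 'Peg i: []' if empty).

Answer: Peg 0: [2]
Peg 1: []
Peg 2: [3, 1]

Derivation:
After move 1 (1->2):
Peg 0: []
Peg 1: [2]
Peg 2: [3, 1]

After move 2 (1->0):
Peg 0: [2]
Peg 1: []
Peg 2: [3, 1]

After move 3 (2->0):
Peg 0: [2, 1]
Peg 1: []
Peg 2: [3]

After move 4 (0->1):
Peg 0: [2]
Peg 1: [1]
Peg 2: [3]

After move 5 (1->2):
Peg 0: [2]
Peg 1: []
Peg 2: [3, 1]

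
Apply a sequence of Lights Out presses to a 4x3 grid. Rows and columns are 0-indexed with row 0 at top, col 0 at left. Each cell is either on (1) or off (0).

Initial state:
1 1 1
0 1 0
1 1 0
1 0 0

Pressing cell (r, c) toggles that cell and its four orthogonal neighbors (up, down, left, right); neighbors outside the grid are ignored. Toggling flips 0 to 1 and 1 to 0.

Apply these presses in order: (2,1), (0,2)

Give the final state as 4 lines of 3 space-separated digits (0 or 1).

Answer: 1 0 0
0 0 1
0 0 1
1 1 0

Derivation:
After press 1 at (2,1):
1 1 1
0 0 0
0 0 1
1 1 0

After press 2 at (0,2):
1 0 0
0 0 1
0 0 1
1 1 0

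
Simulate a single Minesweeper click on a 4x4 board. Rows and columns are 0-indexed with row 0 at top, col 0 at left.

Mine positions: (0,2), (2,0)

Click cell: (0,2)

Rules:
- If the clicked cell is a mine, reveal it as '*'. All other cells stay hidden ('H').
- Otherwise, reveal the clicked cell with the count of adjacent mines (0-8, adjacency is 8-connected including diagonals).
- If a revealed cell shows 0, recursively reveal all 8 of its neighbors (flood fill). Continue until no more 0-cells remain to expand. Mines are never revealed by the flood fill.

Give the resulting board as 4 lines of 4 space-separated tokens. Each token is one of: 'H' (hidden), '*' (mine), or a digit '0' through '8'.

H H * H
H H H H
H H H H
H H H H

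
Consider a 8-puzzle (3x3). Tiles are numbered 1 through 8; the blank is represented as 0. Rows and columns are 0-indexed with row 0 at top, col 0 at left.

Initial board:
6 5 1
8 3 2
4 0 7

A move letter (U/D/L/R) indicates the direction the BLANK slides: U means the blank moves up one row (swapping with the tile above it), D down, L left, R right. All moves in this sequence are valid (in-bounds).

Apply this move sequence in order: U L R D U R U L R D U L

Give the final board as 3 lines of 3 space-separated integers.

After move 1 (U):
6 5 1
8 0 2
4 3 7

After move 2 (L):
6 5 1
0 8 2
4 3 7

After move 3 (R):
6 5 1
8 0 2
4 3 7

After move 4 (D):
6 5 1
8 3 2
4 0 7

After move 5 (U):
6 5 1
8 0 2
4 3 7

After move 6 (R):
6 5 1
8 2 0
4 3 7

After move 7 (U):
6 5 0
8 2 1
4 3 7

After move 8 (L):
6 0 5
8 2 1
4 3 7

After move 9 (R):
6 5 0
8 2 1
4 3 7

After move 10 (D):
6 5 1
8 2 0
4 3 7

After move 11 (U):
6 5 0
8 2 1
4 3 7

After move 12 (L):
6 0 5
8 2 1
4 3 7

Answer: 6 0 5
8 2 1
4 3 7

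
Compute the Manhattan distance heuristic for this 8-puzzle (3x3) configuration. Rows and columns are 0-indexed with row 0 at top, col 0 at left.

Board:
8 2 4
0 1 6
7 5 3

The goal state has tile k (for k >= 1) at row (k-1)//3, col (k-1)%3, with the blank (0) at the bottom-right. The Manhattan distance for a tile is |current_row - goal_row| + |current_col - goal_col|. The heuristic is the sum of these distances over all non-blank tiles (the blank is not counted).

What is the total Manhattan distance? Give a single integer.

Answer: 11

Derivation:
Tile 8: (0,0)->(2,1) = 3
Tile 2: (0,1)->(0,1) = 0
Tile 4: (0,2)->(1,0) = 3
Tile 1: (1,1)->(0,0) = 2
Tile 6: (1,2)->(1,2) = 0
Tile 7: (2,0)->(2,0) = 0
Tile 5: (2,1)->(1,1) = 1
Tile 3: (2,2)->(0,2) = 2
Sum: 3 + 0 + 3 + 2 + 0 + 0 + 1 + 2 = 11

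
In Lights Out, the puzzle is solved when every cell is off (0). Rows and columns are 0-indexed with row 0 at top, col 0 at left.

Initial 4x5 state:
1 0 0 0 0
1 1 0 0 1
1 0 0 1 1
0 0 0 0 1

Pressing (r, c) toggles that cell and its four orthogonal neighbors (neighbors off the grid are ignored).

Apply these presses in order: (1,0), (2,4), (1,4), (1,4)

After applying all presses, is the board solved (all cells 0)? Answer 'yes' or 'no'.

After press 1 at (1,0):
0 0 0 0 0
0 0 0 0 1
0 0 0 1 1
0 0 0 0 1

After press 2 at (2,4):
0 0 0 0 0
0 0 0 0 0
0 0 0 0 0
0 0 0 0 0

After press 3 at (1,4):
0 0 0 0 1
0 0 0 1 1
0 0 0 0 1
0 0 0 0 0

After press 4 at (1,4):
0 0 0 0 0
0 0 0 0 0
0 0 0 0 0
0 0 0 0 0

Lights still on: 0

Answer: yes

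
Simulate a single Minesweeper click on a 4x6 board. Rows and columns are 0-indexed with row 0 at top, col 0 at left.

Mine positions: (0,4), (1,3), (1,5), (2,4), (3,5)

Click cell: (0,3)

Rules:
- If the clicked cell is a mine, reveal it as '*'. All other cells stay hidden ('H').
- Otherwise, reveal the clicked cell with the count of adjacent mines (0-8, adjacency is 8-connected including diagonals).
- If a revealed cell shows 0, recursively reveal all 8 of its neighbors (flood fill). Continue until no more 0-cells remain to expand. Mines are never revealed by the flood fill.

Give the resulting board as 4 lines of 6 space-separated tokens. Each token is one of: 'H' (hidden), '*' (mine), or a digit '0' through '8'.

H H H 2 H H
H H H H H H
H H H H H H
H H H H H H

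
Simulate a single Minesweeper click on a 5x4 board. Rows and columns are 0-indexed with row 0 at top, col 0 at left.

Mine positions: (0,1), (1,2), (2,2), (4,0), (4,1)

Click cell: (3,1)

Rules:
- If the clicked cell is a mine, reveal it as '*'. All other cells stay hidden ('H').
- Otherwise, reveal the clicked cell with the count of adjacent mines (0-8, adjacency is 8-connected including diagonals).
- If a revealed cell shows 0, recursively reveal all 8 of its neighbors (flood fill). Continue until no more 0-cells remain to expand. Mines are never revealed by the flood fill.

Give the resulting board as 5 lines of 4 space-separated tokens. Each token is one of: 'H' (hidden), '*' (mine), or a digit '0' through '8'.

H H H H
H H H H
H H H H
H 3 H H
H H H H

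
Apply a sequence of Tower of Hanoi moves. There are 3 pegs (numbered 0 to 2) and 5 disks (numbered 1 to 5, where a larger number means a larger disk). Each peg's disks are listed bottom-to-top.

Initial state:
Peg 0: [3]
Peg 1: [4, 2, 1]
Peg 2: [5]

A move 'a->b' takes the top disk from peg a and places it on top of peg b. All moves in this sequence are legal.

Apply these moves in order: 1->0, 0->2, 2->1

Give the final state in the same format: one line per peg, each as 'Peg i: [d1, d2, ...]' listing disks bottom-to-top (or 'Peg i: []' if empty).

After move 1 (1->0):
Peg 0: [3, 1]
Peg 1: [4, 2]
Peg 2: [5]

After move 2 (0->2):
Peg 0: [3]
Peg 1: [4, 2]
Peg 2: [5, 1]

After move 3 (2->1):
Peg 0: [3]
Peg 1: [4, 2, 1]
Peg 2: [5]

Answer: Peg 0: [3]
Peg 1: [4, 2, 1]
Peg 2: [5]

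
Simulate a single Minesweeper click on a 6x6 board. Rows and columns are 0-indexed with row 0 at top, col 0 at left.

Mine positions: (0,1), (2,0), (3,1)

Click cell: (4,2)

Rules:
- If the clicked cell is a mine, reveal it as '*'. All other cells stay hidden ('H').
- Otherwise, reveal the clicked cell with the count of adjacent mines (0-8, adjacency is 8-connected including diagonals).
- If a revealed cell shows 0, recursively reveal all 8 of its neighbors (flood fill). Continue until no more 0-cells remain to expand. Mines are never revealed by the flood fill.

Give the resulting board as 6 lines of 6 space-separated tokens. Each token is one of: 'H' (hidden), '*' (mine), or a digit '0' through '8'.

H H H H H H
H H H H H H
H H H H H H
H H H H H H
H H 1 H H H
H H H H H H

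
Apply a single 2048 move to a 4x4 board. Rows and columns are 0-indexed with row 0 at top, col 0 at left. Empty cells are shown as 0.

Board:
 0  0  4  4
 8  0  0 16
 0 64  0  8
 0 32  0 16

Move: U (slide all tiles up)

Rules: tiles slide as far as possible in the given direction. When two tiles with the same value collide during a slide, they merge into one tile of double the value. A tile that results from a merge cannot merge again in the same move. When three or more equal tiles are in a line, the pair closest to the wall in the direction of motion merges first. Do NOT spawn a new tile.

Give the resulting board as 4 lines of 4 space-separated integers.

Slide up:
col 0: [0, 8, 0, 0] -> [8, 0, 0, 0]
col 1: [0, 0, 64, 32] -> [64, 32, 0, 0]
col 2: [4, 0, 0, 0] -> [4, 0, 0, 0]
col 3: [4, 16, 8, 16] -> [4, 16, 8, 16]

Answer:  8 64  4  4
 0 32  0 16
 0  0  0  8
 0  0  0 16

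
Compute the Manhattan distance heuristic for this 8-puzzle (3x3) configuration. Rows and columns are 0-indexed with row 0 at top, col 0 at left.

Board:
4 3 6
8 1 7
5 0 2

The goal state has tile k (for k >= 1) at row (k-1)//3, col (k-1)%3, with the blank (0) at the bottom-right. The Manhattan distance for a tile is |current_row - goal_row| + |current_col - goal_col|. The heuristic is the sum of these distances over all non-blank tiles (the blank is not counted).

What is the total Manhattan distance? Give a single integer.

Answer: 15

Derivation:
Tile 4: at (0,0), goal (1,0), distance |0-1|+|0-0| = 1
Tile 3: at (0,1), goal (0,2), distance |0-0|+|1-2| = 1
Tile 6: at (0,2), goal (1,2), distance |0-1|+|2-2| = 1
Tile 8: at (1,0), goal (2,1), distance |1-2|+|0-1| = 2
Tile 1: at (1,1), goal (0,0), distance |1-0|+|1-0| = 2
Tile 7: at (1,2), goal (2,0), distance |1-2|+|2-0| = 3
Tile 5: at (2,0), goal (1,1), distance |2-1|+|0-1| = 2
Tile 2: at (2,2), goal (0,1), distance |2-0|+|2-1| = 3
Sum: 1 + 1 + 1 + 2 + 2 + 3 + 2 + 3 = 15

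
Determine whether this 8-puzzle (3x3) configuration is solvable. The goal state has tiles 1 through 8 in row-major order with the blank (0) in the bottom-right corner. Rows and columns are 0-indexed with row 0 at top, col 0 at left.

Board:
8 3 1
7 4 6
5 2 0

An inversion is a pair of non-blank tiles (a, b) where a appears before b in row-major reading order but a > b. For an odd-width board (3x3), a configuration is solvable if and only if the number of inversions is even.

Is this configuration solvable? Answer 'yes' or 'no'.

Answer: no

Derivation:
Inversions (pairs i<j in row-major order where tile[i] > tile[j] > 0): 17
17 is odd, so the puzzle is not solvable.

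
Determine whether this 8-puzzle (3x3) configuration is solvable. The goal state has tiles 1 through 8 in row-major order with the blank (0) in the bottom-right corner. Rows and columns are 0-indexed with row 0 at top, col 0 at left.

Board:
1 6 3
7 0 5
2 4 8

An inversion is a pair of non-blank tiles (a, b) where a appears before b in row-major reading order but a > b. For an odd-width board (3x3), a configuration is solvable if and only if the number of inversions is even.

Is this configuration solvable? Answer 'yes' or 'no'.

Answer: yes

Derivation:
Inversions (pairs i<j in row-major order where tile[i] > tile[j] > 0): 10
10 is even, so the puzzle is solvable.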